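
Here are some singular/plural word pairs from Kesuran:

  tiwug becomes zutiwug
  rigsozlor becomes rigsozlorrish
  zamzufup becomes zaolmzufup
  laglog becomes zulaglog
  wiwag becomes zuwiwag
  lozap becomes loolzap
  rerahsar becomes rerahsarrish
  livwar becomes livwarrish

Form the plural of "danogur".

lozap and rerahsar both have last vowel 'a' yet inflect differently (loolzap, rerahsarrish), so the last vowel is not what conditions the rule; the final letter is.
"danogur" ends in -r. The stems ending in -r (rigsozlor → rigsozlorrish, rerahsar → rerahsarrish, livwar → livwarrish) double the final consonant and add -ish.
So danogur → danogurrish.

danogurrish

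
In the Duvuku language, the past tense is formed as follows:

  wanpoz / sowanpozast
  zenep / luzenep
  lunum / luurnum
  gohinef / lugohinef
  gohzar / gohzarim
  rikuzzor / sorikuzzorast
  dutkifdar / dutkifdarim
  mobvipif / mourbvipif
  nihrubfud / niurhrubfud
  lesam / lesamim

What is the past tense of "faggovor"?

gohzar and rikuzzor both end in -r yet inflect differently (gohzarim, sorikuzzorast), so the final letter is not what conditions the rule; the last vowel is.
"faggovor" has last vowel 'o'. The stems whose last vowel is 'o' (wanpoz → sowanpozast, rikuzzor → sorikuzzorast) add so- … -ast around the stem.
The other patterns: stems whose last vowel is 'a' add -im; stems whose last vowel is 'e' add the prefix lu-; stems whose last vowel is 'i' or 'u' insert -ur- after the first vowel.
So faggovor → sofaggovorast.

sofaggovorast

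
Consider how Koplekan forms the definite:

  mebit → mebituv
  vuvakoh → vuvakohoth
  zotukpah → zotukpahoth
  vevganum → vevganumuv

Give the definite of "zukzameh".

zukzamehoth

vevganum and vuvakoh both begin with v- yet inflect differently (vevganumuv, vuvakohoth), so the first letter is not what conditions the rule; the final letter is.
"zukzameh" ends in -h. The stems ending in -h (zotukpah → zotukpahoth, vuvakoh → vuvakohoth) add -oth.
The other pattern: stems ending in -m or -t add -uv.
So zukzameh → zukzamehoth.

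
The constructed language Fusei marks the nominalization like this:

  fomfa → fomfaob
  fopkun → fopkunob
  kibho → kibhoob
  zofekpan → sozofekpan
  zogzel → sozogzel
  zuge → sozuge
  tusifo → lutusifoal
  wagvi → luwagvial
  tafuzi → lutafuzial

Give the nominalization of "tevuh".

lutevuhal

tusifo and kibho both end in -o yet inflect differently (lutusifoal, kibhoob), so the final letter is not what conditions the rule; the first letter is.
"tevuh" begins with t-. The stems beginning with t- (tafuzi → lutafuzial, tusifo → lutusifoal) add lu- … -al around the stem.
The other patterns: stems beginning with z- add the prefix so-; stems beginning with f- or k- add -ob.
So tevuh → lutevuhal.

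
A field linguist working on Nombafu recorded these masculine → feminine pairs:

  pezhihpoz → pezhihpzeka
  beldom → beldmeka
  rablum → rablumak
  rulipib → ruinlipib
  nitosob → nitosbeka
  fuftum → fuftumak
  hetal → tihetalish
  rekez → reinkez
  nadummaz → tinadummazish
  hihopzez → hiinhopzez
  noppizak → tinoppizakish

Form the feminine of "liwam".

tiliwamish

pezhihpoz and hihopzez both end in -z yet inflect differently (pezhihpzeka, hiinhopzez), so the final letter is not what conditions the rule; the last vowel is.
"liwam" has last vowel 'a'. The stems whose last vowel is 'a' (nadummaz → tinadummazish, noppizak → tinoppizakish, hetal → tihetalish) add ti- … -ish around the stem.
So liwam → tiliwamish.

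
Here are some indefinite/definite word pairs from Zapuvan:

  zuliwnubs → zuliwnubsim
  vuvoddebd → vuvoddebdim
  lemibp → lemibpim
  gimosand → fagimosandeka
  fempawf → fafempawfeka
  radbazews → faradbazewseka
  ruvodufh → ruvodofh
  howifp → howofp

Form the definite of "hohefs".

hohofs

"hohefs" has second-to-last letter 'f'. The stems whose second-to-last letter is 'f' (ruvodufh → ruvodofh, howifp → howofp) change the last vowel to 'o'.
So hohefs → hohofs.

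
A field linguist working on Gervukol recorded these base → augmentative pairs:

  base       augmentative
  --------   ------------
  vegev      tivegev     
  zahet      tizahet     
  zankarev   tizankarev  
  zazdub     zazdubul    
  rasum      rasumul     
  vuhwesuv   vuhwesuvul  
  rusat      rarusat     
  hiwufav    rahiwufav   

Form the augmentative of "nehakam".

vegev and vuhwesuv both end in -v yet inflect differently (tivegev, vuhwesuvul), so the final letter is not what conditions the rule; the last vowel is.
"nehakam" has last vowel 'a'. The stems whose last vowel is 'a' (rusat → rarusat, hiwufav → rahiwufav) add the prefix ra-.
So nehakam → ranehakam.

ranehakam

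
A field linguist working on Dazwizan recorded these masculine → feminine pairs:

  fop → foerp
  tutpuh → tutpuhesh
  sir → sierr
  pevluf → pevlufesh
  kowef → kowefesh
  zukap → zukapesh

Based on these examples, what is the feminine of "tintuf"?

fop and zukap both end in -p yet inflect differently (foerp, zukapesh), so the final letter is not what conditions the rule; the number of vowels is.
"tintuf" has 2 vowels. The stems with 2 vowels (kowef → kowefesh, zukap → zukapesh, pevluf → pevlufesh) add -esh.
So tintuf → tintufesh.

tintufesh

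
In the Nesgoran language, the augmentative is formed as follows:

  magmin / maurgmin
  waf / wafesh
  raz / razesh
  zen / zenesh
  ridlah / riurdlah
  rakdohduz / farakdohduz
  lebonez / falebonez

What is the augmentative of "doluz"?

zen and magmin both end in -n yet inflect differently (zenesh, maurgmin), so the final letter is not what conditions the rule; the number of vowels is.
"doluz" has 2 vowels. The stems with 2 vowels (magmin → maurgmin, ridlah → riurdlah) insert -ur- after the first vowel.
So doluz → dourluz.

dourluz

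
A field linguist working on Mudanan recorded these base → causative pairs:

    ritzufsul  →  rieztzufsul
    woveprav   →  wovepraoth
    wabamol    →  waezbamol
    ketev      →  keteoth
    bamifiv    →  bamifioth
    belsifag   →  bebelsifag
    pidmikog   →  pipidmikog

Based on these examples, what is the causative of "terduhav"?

"terduhav" ends in -v. The stems ending in -v (bamifiv → bamifioth, ketev → keteoth, woveprav → wovepraoth) drop the final letter and add -oth.
The other patterns: stems ending in -g repeat the first consonant+vowel as a prefix; stems ending in -l insert -ez- after the first vowel.
So terduhav → terduhaoth.

terduhaoth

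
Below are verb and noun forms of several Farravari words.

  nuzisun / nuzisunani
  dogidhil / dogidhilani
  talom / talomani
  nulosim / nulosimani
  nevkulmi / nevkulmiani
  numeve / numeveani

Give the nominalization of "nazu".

nazuani

Every pair shown (nuzisun → nuzisunani, dogidhil → dogidhilani, talom → talomani, …) follows the same rule: add -ani.
So nazu → nazuani.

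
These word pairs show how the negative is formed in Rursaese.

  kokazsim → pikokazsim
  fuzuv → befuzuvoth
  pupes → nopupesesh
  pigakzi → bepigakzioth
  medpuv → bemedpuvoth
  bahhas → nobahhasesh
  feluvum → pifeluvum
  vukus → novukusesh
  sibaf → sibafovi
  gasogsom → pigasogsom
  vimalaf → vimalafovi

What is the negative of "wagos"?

vimalaf and bahhas both have last vowel 'a' yet inflect differently (vimalafovi, nobahhasesh), so the last vowel is not what conditions the rule; the final letter is.
"wagos" ends in -s. The stems ending in -s (bahhas → nobahhasesh, pupes → nopupesesh, vukus → novukusesh) add no- … -esh around the stem.
So wagos → nowagosesh.

nowagosesh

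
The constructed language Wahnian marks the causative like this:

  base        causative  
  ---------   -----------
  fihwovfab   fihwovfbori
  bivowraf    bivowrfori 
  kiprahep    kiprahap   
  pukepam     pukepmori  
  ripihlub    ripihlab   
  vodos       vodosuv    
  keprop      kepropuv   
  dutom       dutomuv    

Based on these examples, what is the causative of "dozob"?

dozobuv

dutom and pukepam both end in -m yet inflect differently (dutomuv, pukepmori), so the final letter is not what conditions the rule; the last vowel is.
"dozob" has last vowel 'o'. The stems whose last vowel is 'o' (keprop → kepropuv, vodos → vodosuv, dutom → dutomuv) add -uv.
The other patterns: stems whose last vowel is 'a' delete the last vowel and add -ori; stems whose last vowel is 'e' or 'u' change the last vowel to 'a'.
So dozob → dozobuv.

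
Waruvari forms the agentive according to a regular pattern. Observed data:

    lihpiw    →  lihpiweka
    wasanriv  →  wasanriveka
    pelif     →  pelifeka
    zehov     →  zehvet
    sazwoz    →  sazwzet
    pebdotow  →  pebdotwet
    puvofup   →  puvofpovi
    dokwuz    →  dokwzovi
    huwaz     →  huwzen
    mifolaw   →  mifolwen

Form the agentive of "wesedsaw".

wesedswen

wasanriv and zehov both end in -v yet inflect differently (wasanriveka, zehvet), so the final letter is not what conditions the rule; the last vowel is.
"wesedsaw" has last vowel 'a'. The stems whose last vowel is 'a' (huwaz → huwzen, mifolaw → mifolwen) delete the last vowel and add -en.
The other patterns: stems whose last vowel is 'i' add -eka; stems whose last vowel is 'o' delete the last vowel and add -et; stems whose last vowel is 'u' delete the last vowel and add -ovi.
So wesedsaw → wesedswen.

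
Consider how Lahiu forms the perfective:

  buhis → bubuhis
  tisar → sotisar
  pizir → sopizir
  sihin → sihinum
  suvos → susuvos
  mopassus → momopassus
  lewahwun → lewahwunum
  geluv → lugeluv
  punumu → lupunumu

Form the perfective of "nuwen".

nuwenum

pizir and buhis both have last vowel 'i' yet inflect differently (sopizir, bubuhis), so the last vowel is not what conditions the rule; the final letter is.
"nuwen" ends in -n. The stems ending in -n (lewahwun → lewahwunum, sihin → sihinum) add -um.
So nuwen → nuwenum.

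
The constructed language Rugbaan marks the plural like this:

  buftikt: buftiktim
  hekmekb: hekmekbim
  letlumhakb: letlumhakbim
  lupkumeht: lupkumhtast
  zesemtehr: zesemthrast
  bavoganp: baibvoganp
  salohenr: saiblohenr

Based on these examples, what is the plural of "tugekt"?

tugektim

buftikt and lupkumeht both end in -t yet inflect differently (buftiktim, lupkumhtast), so the final letter is not what conditions the rule; the second-to-last letter is.
"tugekt" has second-to-last letter 'k'. The stems whose second-to-last letter is 'k' (buftikt → buftiktim, hekmekb → hekmekbim, letlumhakb → letlumhakbim) add -im.
The other patterns: stems whose second-to-last letter is 'h' delete the last vowel and add -ast; stems whose second-to-last letter is 'n' insert -ib- after the first vowel.
So tugekt → tugektim.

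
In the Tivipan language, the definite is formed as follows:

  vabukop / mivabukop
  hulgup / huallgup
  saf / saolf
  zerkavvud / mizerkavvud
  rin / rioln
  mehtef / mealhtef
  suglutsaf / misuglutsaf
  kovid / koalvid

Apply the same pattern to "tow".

toolw

saf and mehtef both end in -f yet inflect differently (saolf, mealhtef), so the final letter is not what conditions the rule; the number of vowels is.
"tow" has 1 vowel. The stems with 1 vowel (rin → rioln, saf → saolf) insert -ol- after the first vowel.
So tow → toolw.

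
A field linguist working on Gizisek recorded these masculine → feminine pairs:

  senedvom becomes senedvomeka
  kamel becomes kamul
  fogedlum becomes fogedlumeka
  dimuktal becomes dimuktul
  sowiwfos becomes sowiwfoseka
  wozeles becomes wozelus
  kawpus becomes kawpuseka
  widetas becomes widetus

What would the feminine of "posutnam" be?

posutnum

sowiwfos and wozeles both end in -s yet inflect differently (sowiwfoseka, wozelus), so the final letter is not what conditions the rule; the last vowel is.
"posutnam" has last vowel 'a'. The stems whose last vowel is 'a' (dimuktal → dimuktul, widetas → widetus) change the last vowel to 'u'.
The other pattern: stems whose last vowel is 'o' or 'u' add -eka.
So posutnam → posutnum.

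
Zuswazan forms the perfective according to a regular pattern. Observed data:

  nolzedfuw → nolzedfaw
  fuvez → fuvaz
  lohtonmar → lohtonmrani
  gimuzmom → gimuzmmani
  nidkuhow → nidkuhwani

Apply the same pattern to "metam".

"metam" has last vowel 'a'. The one such stem in the data (lohtonmar → lohtonmrani) deletes the last vowel and adds -ani (as do gimuzmom, nidkuhow), so the same rule applies.
The other pattern: stems whose last vowel is 'e' or 'u' change the last vowel to 'a'.
So metam → metmani.

metmani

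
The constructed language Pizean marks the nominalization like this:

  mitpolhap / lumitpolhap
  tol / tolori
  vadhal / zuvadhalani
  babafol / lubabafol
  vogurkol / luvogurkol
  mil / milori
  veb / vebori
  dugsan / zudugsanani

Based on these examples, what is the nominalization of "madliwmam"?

mil and vadhal both end in -l yet inflect differently (milori, zuvadhalani), so the final letter is not what conditions the rule; the number of vowels is.
"madliwmam" has 3 vowels. The stems with 3 vowels (vogurkol → luvogurkol, babafol → lubabafol, mitpolhap → lumitpolhap) add the prefix lu-.
So madliwmam → lumadliwmam.

lumadliwmam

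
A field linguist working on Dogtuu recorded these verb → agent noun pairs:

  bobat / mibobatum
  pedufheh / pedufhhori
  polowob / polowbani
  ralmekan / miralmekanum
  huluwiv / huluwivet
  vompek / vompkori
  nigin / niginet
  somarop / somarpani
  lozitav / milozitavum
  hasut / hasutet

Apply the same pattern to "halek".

halkori

hasut and bobat both end in -t yet inflect differently (hasutet, mibobatum), so the final letter is not what conditions the rule; the last vowel is.
"halek" has last vowel 'e'. The stems whose last vowel is 'e' (pedufheh → pedufhhori, vompek → vompkori) delete the last vowel and add -ori.
So halek → halkori.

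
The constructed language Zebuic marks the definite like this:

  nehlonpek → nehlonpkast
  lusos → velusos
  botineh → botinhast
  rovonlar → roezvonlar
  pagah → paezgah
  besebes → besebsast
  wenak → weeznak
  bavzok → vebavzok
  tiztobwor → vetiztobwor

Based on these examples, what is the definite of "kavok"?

"kavok" has last vowel 'o'. The stems whose last vowel is 'o' (bavzok → vebavzok, lusos → velusos, tiztobwor → vetiztobwor) add the prefix ve-.
The other patterns: stems whose last vowel is 'a' insert -ez- after the first vowel; stems whose last vowel is 'e' delete the last vowel and add -ast.
So kavok → vekavok.

vekavok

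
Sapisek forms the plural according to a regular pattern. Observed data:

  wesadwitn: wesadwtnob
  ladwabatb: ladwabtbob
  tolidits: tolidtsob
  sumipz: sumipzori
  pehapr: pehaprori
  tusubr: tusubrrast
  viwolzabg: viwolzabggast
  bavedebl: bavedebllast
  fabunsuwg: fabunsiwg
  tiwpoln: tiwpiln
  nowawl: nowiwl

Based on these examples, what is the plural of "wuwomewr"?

wuwomiwr

"wuwomewr" has second-to-last letter 'w'. The stems whose second-to-last letter is 'w' (fabunsuwg → fabunsiwg, nowawl → nowiwl) change the last vowel to 'i'.
So wuwomewr → wuwomiwr.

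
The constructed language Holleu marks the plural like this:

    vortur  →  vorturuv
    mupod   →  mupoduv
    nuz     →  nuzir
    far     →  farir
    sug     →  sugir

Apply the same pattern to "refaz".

refazuv

vortur and far both end in -r yet inflect differently (vorturuv, farir), so the final letter is not what conditions the rule; the number of vowels is.
"refaz" has 2 vowels. The stems with 2 vowels (vortur → vorturuv, mupod → mupoduv) add -uv.
So refaz → refazuv.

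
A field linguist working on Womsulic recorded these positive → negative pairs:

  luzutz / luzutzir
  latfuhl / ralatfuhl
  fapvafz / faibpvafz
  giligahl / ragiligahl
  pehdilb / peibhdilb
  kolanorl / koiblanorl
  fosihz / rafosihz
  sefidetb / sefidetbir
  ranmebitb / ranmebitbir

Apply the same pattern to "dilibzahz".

"dilibzahz" has second-to-last letter 'h'. The stems whose second-to-last letter is 'h' (fosihz → rafosihz, giligahl → ragiligahl, latfuhl → ralatfuhl) add the prefix ra-.
The other patterns: stems whose second-to-last letter is 't' add -ir; stems whose second-to-last letter is 'f', 'l' or 'r' insert -ib- after the first vowel.
So dilibzahz → radilibzahz.

radilibzahz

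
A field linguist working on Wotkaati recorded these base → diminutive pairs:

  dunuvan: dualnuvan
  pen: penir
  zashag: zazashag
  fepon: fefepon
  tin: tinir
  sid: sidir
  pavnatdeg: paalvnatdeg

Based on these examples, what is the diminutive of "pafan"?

papafan

pen and fepon both end in -n yet inflect differently (penir, fefepon), so the final letter is not what conditions the rule; the number of vowels is.
"pafan" has 2 vowels. The stems with 2 vowels (zashag → zazashag, fepon → fefepon) repeat the first consonant+vowel as a prefix.
So pafan → papafan.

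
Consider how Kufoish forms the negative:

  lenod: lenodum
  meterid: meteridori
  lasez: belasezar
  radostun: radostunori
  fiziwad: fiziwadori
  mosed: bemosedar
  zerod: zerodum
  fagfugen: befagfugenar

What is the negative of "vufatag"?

mosed and lenod both end in -d yet inflect differently (bemosedar, lenodum), so the final letter is not what conditions the rule; the last vowel is.
"vufatag" has last vowel 'a'. The one such stem in the data (fiziwad → fiziwadori) adds -ori, so the same rule applies.
The other patterns: stems whose last vowel is 'e' add be- … -ar around the stem; stems whose last vowel is 'o' add -um.
So vufatag → vufatagori.

vufatagori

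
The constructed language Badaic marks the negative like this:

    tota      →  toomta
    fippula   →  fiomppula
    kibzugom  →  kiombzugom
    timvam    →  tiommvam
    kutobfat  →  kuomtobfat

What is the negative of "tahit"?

Every pair shown (tota → toomta, fippula → fiomppula, kibzugom → kiombzugom, …) follows the same rule: insert -om- after the first vowel.
So tahit → taomhit.

taomhit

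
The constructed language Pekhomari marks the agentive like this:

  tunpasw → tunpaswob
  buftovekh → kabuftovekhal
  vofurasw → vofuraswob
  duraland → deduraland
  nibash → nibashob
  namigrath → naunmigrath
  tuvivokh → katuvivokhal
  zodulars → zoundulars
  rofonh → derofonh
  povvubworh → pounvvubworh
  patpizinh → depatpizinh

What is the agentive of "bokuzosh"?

bokuzoshob

tuvivokh and rofonh both end in -h yet inflect differently (katuvivokhal, derofonh), so the final letter is not what conditions the rule; the second-to-last letter is.
"bokuzosh" has second-to-last letter 's'. The stems whose second-to-last letter is 's' (vofurasw → vofuraswob, tunpasw → tunpaswob, nibash → nibashob) add -ob.
So bokuzosh → bokuzoshob.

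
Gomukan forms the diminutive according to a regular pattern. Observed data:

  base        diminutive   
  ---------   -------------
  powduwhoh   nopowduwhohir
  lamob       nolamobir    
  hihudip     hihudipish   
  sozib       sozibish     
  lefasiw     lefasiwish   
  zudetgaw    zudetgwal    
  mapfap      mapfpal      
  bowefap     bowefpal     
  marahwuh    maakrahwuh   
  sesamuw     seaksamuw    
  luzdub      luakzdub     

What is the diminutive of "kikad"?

lamob and sozib both end in -b yet inflect differently (nolamobir, sozibish), so the final letter is not what conditions the rule; the last vowel is.
"kikad" has last vowel 'a'. The stems whose last vowel is 'a' (zudetgaw → zudetgwal, mapfap → mapfpal, bowefap → bowefpal) delete the last vowel and add -al.
The other patterns: stems whose last vowel is 'o' add no- … -ir around the stem; stems whose last vowel is 'i' add -ish; stems whose last vowel is 'u' insert -ak- after the first vowel.
So kikad → kikdal.

kikdal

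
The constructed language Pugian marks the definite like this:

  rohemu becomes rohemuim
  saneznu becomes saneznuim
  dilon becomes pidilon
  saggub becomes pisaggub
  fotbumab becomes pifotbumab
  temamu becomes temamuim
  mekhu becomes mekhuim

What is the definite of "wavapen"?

piwavapen

mekhu and saggub both have last vowel 'u' yet inflect differently (mekhuim, pisaggub), so the last vowel is not what conditions the rule; the final letter is.
"wavapen" ends in -n. The one such stem in the data (dilon → pidilon) adds the prefix pi-, so the same rule applies.
The other pattern: stems ending in -u add -im.
So wavapen → piwavapen.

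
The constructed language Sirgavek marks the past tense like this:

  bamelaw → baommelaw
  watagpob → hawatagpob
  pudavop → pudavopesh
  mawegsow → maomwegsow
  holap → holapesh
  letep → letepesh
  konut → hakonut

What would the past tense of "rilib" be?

mawegsow and pudavop both have last vowel 'o' yet inflect differently (maomwegsow, pudavopesh), so the last vowel is not what conditions the rule; the final letter is.
"rilib" ends in -b. The one such stem in the data (watagpob → hawatagpob) adds the prefix ha-, so the same rule applies.
So rilib → harilib.

harilib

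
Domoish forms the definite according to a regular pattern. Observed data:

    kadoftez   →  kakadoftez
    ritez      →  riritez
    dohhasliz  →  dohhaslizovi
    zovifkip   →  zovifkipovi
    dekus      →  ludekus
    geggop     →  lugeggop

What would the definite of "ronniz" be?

ronnizovi

kadoftez and dohhasliz both end in -z yet inflect differently (kakadoftez, dohhaslizovi), so the final letter is not what conditions the rule; the last vowel is.
"ronniz" has last vowel 'i'. The stems whose last vowel is 'i' (dohhasliz → dohhaslizovi, zovifkip → zovifkipovi) add -ovi.
So ronniz → ronnizovi.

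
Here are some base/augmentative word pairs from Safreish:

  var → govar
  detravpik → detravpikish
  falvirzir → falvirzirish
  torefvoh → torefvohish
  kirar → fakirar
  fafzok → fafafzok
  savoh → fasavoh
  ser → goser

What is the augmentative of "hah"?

"hah" has 1 vowel. The stems with 1 vowel (ser → goser, var → govar) add the prefix go-.
The other patterns: stems with 2 vowels add the prefix fa-; stems with 3 vowels add -ish.
So hah → gohah.

gohah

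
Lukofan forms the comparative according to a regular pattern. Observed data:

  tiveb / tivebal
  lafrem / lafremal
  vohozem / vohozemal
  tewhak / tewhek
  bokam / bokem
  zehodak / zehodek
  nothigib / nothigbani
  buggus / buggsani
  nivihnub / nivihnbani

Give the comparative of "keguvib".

lafrem and bokam both end in -m yet inflect differently (lafremal, bokem), so the final letter is not what conditions the rule; the last vowel is.
"keguvib" has last vowel 'i'. The one such stem in the data (nothigib → nothigbani) deletes the last vowel and adds -ani (as do buggus, nivihnub), so the same rule applies.
The other patterns: stems whose last vowel is 'e' add -al; stems whose last vowel is 'a' change the last vowel to 'e'.
So keguvib → keguvbani.

keguvbani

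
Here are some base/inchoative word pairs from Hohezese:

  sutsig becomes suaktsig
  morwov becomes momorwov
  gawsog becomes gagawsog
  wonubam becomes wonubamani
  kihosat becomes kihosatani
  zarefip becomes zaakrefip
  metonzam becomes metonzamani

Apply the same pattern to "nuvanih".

nuakvanih

sutsig and gawsog both end in -g yet inflect differently (suaktsig, gagawsog), so the final letter is not what conditions the rule; the last vowel is.
"nuvanih" has last vowel 'i'. The stems whose last vowel is 'i' (zarefip → zaakrefip, sutsig → suaktsig) insert -ak- after the first vowel.
The other patterns: stems whose last vowel is 'a' add -ani; stems whose last vowel is 'o' repeat the first consonant+vowel as a prefix.
So nuvanih → nuakvanih.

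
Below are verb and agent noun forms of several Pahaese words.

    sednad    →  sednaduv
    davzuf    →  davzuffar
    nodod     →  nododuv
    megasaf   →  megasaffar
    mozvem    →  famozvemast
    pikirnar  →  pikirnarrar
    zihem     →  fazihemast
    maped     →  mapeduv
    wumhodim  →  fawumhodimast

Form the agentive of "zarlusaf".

zarlusaffar

maped and mozvem both have last vowel 'e' yet inflect differently (mapeduv, famozvemast), so the last vowel is not what conditions the rule; the final letter is.
"zarlusaf" ends in -f. The stems ending in -f (davzuf → davzuffar, megasaf → megasaffar) double the final consonant and add -ar.
The other patterns: stems ending in -d add -uv; stems ending in -m add fa- … -ast around the stem.
So zarlusaf → zarlusaffar.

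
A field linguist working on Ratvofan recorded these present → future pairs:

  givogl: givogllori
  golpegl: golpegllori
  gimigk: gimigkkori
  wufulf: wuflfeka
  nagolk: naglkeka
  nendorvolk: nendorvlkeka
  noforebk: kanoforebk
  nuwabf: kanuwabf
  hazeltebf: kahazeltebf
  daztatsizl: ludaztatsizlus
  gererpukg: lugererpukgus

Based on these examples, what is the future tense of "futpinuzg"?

lufutpinuzgus

"futpinuzg" has second-to-last letter 'z'. The one such stem in the data (daztatsizl → ludaztatsizlus) adds lu- … -us around the stem, so the same rule applies.
So futpinuzg → lufutpinuzgus.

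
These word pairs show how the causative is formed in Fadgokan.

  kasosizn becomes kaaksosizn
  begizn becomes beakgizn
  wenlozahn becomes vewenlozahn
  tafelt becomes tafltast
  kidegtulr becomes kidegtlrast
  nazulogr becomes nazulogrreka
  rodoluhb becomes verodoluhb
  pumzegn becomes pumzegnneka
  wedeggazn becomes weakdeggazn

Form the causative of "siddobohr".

vesiddobohr

pumzegn and wenlozahn both end in -n yet inflect differently (pumzegnneka, vewenlozahn), so the final letter is not what conditions the rule; the second-to-last letter is.
"siddobohr" has second-to-last letter 'h'. The stems whose second-to-last letter is 'h' (wenlozahn → vewenlozahn, rodoluhb → verodoluhb) add the prefix ve-.
So siddobohr → vesiddobohr.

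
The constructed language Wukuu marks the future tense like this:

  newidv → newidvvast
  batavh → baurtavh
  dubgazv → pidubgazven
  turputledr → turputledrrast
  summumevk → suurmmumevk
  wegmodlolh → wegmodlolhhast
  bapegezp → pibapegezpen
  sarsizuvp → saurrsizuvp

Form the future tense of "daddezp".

sarsizuvp and bapegezp both end in -p yet inflect differently (saurrsizuvp, pibapegezpen), so the final letter is not what conditions the rule; the second-to-last letter is.
"daddezp" has second-to-last letter 'z'. The stems whose second-to-last letter is 'z' (dubgazv → pidubgazven, bapegezp → pibapegezpen) add pi- … -en around the stem.
The other patterns: stems whose second-to-last letter is 'v' insert -ur- after the first vowel; stems whose second-to-last letter is 'd' or 'l' double the final consonant and add -ast.
So daddezp → pidaddezpen.

pidaddezpen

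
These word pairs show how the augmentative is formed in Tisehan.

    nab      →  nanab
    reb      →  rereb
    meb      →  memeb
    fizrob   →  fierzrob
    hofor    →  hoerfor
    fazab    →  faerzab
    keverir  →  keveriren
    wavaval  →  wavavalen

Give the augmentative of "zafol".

nab and fizrob both end in -b yet inflect differently (nanab, fierzrob), so the final letter is not what conditions the rule; the number of vowels is.
"zafol" has 2 vowels. The stems with 2 vowels (fizrob → fierzrob, hofor → hoerfor, fazab → faerzab) insert -er- after the first vowel.
So zafol → zaerfol.

zaerfol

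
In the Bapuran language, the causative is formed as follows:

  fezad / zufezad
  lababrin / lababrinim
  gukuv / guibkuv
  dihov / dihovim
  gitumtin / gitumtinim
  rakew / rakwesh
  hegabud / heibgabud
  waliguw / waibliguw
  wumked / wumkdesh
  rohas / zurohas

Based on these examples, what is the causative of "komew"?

dihov and gukuv both end in -v yet inflect differently (dihovim, guibkuv), so the final letter is not what conditions the rule; the last vowel is.
"komew" has last vowel 'e'. The stems whose last vowel is 'e' (wumked → wumkdesh, rakew → rakwesh) delete the last vowel and add -esh.
So komew → komwesh.

komwesh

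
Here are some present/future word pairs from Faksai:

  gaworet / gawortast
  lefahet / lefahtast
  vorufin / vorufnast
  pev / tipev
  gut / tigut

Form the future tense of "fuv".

tifuv

gut and lefahet both end in -t yet inflect differently (tigut, lefahtast), so the final letter is not what conditions the rule; the number of vowels is.
"fuv" has 1 vowel. The stems with 1 vowel (gut → tigut, pev → tipev) add the prefix ti-.
So fuv → tifuv.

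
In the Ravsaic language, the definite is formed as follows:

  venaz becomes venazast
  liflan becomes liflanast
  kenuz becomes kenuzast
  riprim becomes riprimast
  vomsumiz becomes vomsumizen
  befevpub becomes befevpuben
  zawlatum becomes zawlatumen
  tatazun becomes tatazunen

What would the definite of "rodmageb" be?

rodmageben

venaz and vomsumiz both end in -z yet inflect differently (venazast, vomsumizen), so the final letter is not what conditions the rule; the number of vowels is.
"rodmageb" has 3 vowels. The stems with 3 vowels (vomsumiz → vomsumizen, befevpub → befevpuben, zawlatum → zawlatumen) add -en.
So rodmageb → rodmageben.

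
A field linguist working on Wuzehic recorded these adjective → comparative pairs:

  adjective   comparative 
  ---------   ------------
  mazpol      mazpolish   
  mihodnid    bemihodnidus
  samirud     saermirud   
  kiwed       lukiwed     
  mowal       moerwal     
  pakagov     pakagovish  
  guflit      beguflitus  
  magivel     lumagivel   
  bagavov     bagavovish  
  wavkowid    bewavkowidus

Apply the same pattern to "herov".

herovish

magivel and mazpol both end in -l yet inflect differently (lumagivel, mazpolish), so the final letter is not what conditions the rule; the last vowel is.
"herov" has last vowel 'o'. The stems whose last vowel is 'o' (pakagov → pakagovish, mazpol → mazpolish, bagavov → bagavovish) add -ish.
So herov → herovish.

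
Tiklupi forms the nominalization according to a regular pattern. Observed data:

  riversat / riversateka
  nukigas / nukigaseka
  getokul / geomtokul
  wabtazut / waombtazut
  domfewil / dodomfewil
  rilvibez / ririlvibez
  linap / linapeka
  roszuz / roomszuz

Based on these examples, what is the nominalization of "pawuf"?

paomwuf

riversat and wabtazut both end in -t yet inflect differently (riversateka, waombtazut), so the final letter is not what conditions the rule; the last vowel is.
"pawuf" has last vowel 'u'. The stems whose last vowel is 'u' (roszuz → roomszuz, wabtazut → waombtazut, getokul → geomtokul) insert -om- after the first vowel.
So pawuf → paomwuf.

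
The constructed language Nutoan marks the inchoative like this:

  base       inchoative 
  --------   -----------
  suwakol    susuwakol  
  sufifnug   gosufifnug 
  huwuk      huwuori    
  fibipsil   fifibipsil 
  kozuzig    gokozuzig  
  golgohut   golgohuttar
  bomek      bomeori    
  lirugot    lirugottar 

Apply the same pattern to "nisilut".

golgohut and huwuk both have last vowel 'u' yet inflect differently (golgohuttar, huwuori), so the last vowel is not what conditions the rule; the final letter is.
"nisilut" ends in -t. The stems ending in -t (golgohut → golgohuttar, lirugot → lirugottar) double the final consonant and add -ar.
So nisilut → nisiluttar.

nisiluttar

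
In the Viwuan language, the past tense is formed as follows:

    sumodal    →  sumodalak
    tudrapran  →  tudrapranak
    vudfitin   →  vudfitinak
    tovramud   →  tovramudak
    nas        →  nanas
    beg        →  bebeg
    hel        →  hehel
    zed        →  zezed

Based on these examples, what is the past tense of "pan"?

papan

sumodal and hel both end in -l yet inflect differently (sumodalak, hehel), so the final letter is not what conditions the rule; the number of vowels is.
"pan" has 1 vowel. The stems with 1 vowel (nas → nanas, beg → bebeg, hel → hehel) repeat the first consonant+vowel as a prefix.
The other pattern: stems with 3 vowels add -ak.
So pan → papan.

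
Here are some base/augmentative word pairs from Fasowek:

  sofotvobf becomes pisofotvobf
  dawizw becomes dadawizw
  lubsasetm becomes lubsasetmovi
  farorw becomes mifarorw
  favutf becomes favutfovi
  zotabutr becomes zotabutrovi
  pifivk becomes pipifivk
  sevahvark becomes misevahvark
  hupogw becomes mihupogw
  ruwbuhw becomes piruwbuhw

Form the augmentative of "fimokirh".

"fimokirh" has second-to-last letter 'r'. The stems whose second-to-last letter is 'r' (sevahvark → misevahvark, farorw → mifarorw) add the prefix mi-.
So fimokirh → mifimokirh.

mifimokirh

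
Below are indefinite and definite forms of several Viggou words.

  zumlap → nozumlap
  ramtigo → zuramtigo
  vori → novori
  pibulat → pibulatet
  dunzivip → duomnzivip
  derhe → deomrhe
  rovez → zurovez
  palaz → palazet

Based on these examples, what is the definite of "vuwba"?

rovez and palaz both end in -z yet inflect differently (zurovez, palazet), so the final letter is not what conditions the rule; the first letter is.
"vuwba" begins with v-. The one such stem in the data (vori → novori) adds the prefix no-, so the same rule applies.
So vuwba → novuwba.

novuwba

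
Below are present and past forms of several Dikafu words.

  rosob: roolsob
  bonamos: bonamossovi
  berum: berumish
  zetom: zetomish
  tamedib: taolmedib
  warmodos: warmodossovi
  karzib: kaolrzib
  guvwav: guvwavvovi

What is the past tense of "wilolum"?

rosob and zetom both have last vowel 'o' yet inflect differently (roolsob, zetomish), so the last vowel is not what conditions the rule; the final letter is.
"wilolum" ends in -m. The stems ending in -m (zetom → zetomish, berum → berumish) add -ish.
The other patterns: stems ending in -b insert -ol- after the first vowel; stems ending in -s or -v double the final consonant and add -ovi.
So wilolum → wilolumish.

wilolumish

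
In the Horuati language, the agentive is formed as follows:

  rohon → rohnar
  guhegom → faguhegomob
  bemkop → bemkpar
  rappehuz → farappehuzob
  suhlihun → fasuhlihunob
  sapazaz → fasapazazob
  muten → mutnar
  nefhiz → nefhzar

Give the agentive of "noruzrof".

"noruzrof" has 3 vowels. The stems with 3 vowels (suhlihun → fasuhlihunob, rappehuz → farappehuzob, sapazaz → fasapazazob) add fa- … -ob around the stem.
So noruzrof → fanoruzrofob.

fanoruzrofob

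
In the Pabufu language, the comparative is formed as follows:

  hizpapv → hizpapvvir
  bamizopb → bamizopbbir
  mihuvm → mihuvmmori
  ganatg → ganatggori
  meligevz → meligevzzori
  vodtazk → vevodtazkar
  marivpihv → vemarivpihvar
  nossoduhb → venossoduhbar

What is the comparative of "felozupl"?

felozupllir

hizpapv and marivpihv both end in -v yet inflect differently (hizpapvvir, vemarivpihvar), so the final letter is not what conditions the rule; the second-to-last letter is.
"felozupl" has second-to-last letter 'p'. The stems whose second-to-last letter is 'p' (hizpapv → hizpapvvir, bamizopb → bamizopbbir) double the final consonant and add -ir.
So felozupl → felozupllir.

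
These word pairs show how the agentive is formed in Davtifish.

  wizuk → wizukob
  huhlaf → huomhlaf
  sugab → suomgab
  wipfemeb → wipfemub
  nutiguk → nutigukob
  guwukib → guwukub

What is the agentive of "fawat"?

"fawat" has last vowel 'a'. The stems whose last vowel is 'a' (huhlaf → huomhlaf, sugab → suomgab) insert -om- after the first vowel.
So fawat → faomwat.

faomwat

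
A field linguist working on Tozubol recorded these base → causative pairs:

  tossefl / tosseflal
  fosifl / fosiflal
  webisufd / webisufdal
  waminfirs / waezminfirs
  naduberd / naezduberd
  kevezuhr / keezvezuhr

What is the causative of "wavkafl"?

webisufd and naduberd both end in -d yet inflect differently (webisufdal, naezduberd), so the final letter is not what conditions the rule; the second-to-last letter is.
"wavkafl" has second-to-last letter 'f'. The stems whose second-to-last letter is 'f' (tossefl → tosseflal, fosifl → fosiflal, webisufd → webisufdal) add -al.
So wavkafl → wavkaflal.

wavkaflal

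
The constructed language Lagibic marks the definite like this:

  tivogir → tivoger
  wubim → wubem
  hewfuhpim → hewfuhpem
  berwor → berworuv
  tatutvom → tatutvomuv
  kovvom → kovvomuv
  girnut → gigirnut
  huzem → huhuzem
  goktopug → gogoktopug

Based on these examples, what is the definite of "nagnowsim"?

nagnowsem

tivogir and berwor both end in -r yet inflect differently (tivoger, berworuv), so the final letter is not what conditions the rule; the last vowel is.
"nagnowsim" has last vowel 'i'. The stems whose last vowel is 'i' (tivogir → tivoger, wubim → wubem, hewfuhpim → hewfuhpem) change the last vowel to 'e'.
So nagnowsim → nagnowsem.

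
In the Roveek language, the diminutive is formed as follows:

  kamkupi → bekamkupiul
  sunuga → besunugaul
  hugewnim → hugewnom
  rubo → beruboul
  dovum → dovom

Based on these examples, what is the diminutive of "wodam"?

wodom

kamkupi and hugewnim both have last vowel 'i' yet inflect differently (bekamkupiul, hugewnom), so the last vowel is not what conditions the rule; whether the stem ends in a vowel or a consonant is.
"wodam" ends in a consonant. The stems ending in a consonant (dovum → dovom, hugewnim → hugewnom) change the last vowel to 'o'.
The other pattern: stems ending in a vowel add be- … -ul around the stem.
So wodam → wodom.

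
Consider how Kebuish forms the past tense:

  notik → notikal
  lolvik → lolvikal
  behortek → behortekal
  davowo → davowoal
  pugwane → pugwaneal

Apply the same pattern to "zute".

Every pair shown (notik → notikal, lolvik → lolvikal, behortek → behortekal, …) follows the same rule: add -al.
So zute → zuteal.

zuteal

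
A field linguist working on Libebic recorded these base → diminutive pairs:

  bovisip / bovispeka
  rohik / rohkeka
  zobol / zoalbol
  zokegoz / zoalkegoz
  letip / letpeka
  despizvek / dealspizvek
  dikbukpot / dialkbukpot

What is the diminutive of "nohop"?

noalhop

"nohop" has last vowel 'o'. The stems whose last vowel is 'o' (dikbukpot → dialkbukpot, zobol → zoalbol, zokegoz → zoalkegoz) insert -al- after the first vowel.
So nohop → noalhop.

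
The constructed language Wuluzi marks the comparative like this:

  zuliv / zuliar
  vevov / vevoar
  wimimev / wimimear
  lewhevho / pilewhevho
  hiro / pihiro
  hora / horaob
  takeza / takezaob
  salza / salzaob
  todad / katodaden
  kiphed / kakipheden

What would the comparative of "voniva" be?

vevov and lewhevho both have last vowel 'o' yet inflect differently (vevoar, pilewhevho), so the last vowel is not what conditions the rule; the final letter is.
"voniva" ends in -a. The stems ending in -a (hora → horaob, takeza → takezaob, salza → salzaob) add -ob.
So voniva → vonivaob.

vonivaob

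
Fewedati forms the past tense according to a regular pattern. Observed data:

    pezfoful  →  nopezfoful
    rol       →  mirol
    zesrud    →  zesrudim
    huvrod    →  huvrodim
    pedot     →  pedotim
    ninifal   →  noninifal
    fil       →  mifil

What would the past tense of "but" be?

rol and ninifal both end in -l yet inflect differently (mirol, noninifal), so the final letter is not what conditions the rule; the number of vowels is.
"but" has 1 vowel. The stems with 1 vowel (rol → mirol, fil → mifil) add the prefix mi-.
So but → mibut.

mibut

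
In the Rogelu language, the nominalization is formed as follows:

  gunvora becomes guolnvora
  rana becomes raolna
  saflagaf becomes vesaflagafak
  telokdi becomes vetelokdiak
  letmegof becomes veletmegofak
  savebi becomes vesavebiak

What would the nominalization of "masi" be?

vemasiak

gunvora and saflagaf both have last vowel 'a' yet inflect differently (guolnvora, vesaflagafak), so the last vowel is not what conditions the rule; the final letter is.
"masi" ends in -i. The stems ending in -i (telokdi → vetelokdiak, savebi → vesavebiak) add ve- … -ak around the stem.
So masi → vemasiak.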